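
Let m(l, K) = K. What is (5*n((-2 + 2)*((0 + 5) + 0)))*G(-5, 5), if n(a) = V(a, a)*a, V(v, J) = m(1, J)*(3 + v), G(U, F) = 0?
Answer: 0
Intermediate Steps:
V(v, J) = J*(3 + v)
n(a) = a**2*(3 + a) (n(a) = (a*(3 + a))*a = a**2*(3 + a))
(5*n((-2 + 2)*((0 + 5) + 0)))*G(-5, 5) = (5*(((-2 + 2)*((0 + 5) + 0))**2*(3 + (-2 + 2)*((0 + 5) + 0))))*0 = (5*((0*(5 + 0))**2*(3 + 0*(5 + 0))))*0 = (5*((0*5)**2*(3 + 0*5)))*0 = (5*(0**2*(3 + 0)))*0 = (5*(0*3))*0 = (5*0)*0 = 0*0 = 0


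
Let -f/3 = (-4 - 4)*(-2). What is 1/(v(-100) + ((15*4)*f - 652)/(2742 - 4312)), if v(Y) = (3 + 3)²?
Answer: 785/30026 ≈ 0.026144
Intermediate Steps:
f = -48 (f = -3*(-4 - 4)*(-2) = -(-24)*(-2) = -3*16 = -48)
v(Y) = 36 (v(Y) = 6² = 36)
1/(v(-100) + ((15*4)*f - 652)/(2742 - 4312)) = 1/(36 + ((15*4)*(-48) - 652)/(2742 - 4312)) = 1/(36 + (60*(-48) - 652)/(-1570)) = 1/(36 + (-2880 - 652)*(-1/1570)) = 1/(36 - 3532*(-1/1570)) = 1/(36 + 1766/785) = 1/(30026/785) = 785/30026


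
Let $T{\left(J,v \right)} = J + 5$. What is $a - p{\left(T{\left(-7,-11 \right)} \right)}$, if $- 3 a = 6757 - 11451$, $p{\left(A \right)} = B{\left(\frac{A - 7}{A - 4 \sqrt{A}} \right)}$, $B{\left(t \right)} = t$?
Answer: $\frac{9385}{6} + i \sqrt{2} \approx 1564.2 + 1.4142 i$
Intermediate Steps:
$T{\left(J,v \right)} = 5 + J$
$p{\left(A \right)} = \frac{-7 + A}{A - 4 \sqrt{A}}$ ($p{\left(A \right)} = \frac{A - 7}{A - 4 \sqrt{A}} = \frac{-7 + A}{A - 4 \sqrt{A}}$)
$a = \frac{4694}{3}$ ($a = - \frac{6757 - 11451}{3} = \left(- \frac{1}{3}\right) \left(-4694\right) = \frac{4694}{3} \approx 1564.7$)
$a - p{\left(T{\left(-7,-11 \right)} \right)} = \frac{4694}{3} - \frac{7 - \left(5 - 7\right)}{- (5 - 7) + 4 \sqrt{5 - 7}} = \frac{4694}{3} - \frac{7 - -2}{\left(-1\right) \left(-2\right) + 4 \sqrt{-2}} = \frac{4694}{3} - \frac{7 + 2}{2 + 4 i \sqrt{2}} = \frac{4694}{3} - \frac{1}{2 + 4 i \sqrt{2}} \cdot 9 = \frac{4694}{3} - \frac{9}{2 + 4 i \sqrt{2}}$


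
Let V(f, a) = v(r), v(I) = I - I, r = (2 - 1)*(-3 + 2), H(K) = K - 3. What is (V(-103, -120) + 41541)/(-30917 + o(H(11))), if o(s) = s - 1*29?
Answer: -41541/30938 ≈ -1.3427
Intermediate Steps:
H(K) = -3 + K
r = -1 (r = 1*(-1) = -1)
o(s) = -29 + s (o(s) = s - 29 = -29 + s)
v(I) = 0
V(f, a) = 0
(V(-103, -120) + 41541)/(-30917 + o(H(11))) = (0 + 41541)/(-30917 + (-29 + (-3 + 11))) = 41541/(-30917 + (-29 + 8)) = 41541/(-30917 - 21) = 41541/(-30938) = 41541*(-1/30938) = -41541/30938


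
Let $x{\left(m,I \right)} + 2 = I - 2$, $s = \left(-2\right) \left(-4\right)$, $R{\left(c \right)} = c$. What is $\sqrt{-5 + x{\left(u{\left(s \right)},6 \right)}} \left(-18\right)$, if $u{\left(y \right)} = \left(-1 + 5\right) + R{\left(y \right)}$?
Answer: $- 18 i \sqrt{3} \approx - 31.177 i$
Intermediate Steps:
$s = 8$
$u{\left(y \right)} = 4 + y$ ($u{\left(y \right)} = \left(-1 + 5\right) + y = 4 + y$)
$x{\left(m,I \right)} = -4 + I$ ($x{\left(m,I \right)} = -2 + \left(I - 2\right) = -2 + \left(-2 + I\right) = -4 + I$)
$\sqrt{-5 + x{\left(u{\left(s \right)},6 \right)}} \left(-18\right) = \sqrt{-5 + \left(-4 + 6\right)} \left(-18\right) = \sqrt{-5 + 2} \left(-18\right) = \sqrt{-3} \left(-18\right) = i \sqrt{3} \left(-18\right) = - 18 i \sqrt{3}$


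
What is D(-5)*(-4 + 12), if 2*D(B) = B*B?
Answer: 100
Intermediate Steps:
D(B) = B²/2 (D(B) = (B*B)/2 = B²/2)
D(-5)*(-4 + 12) = ((½)*(-5)²)*(-4 + 12) = ((½)*25)*8 = (25/2)*8 = 100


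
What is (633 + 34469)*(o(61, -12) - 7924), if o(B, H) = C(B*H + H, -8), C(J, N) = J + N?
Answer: -304544952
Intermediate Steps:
o(B, H) = -8 + H + B*H (o(B, H) = (B*H + H) - 8 = (H + B*H) - 8 = -8 + H + B*H)
(633 + 34469)*(o(61, -12) - 7924) = (633 + 34469)*((-8 - 12*(1 + 61)) - 7924) = 35102*((-8 - 12*62) - 7924) = 35102*((-8 - 744) - 7924) = 35102*(-752 - 7924) = 35102*(-8676) = -304544952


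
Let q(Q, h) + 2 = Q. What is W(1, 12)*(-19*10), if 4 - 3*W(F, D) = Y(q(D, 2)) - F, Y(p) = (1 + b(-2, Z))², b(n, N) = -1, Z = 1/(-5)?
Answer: -950/3 ≈ -316.67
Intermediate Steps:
Z = -⅕ ≈ -0.20000
q(Q, h) = -2 + Q
Y(p) = 0 (Y(p) = (1 - 1)² = 0² = 0)
W(F, D) = 4/3 + F/3 (W(F, D) = 4/3 - (0 - F)/3 = 4/3 - (-1)*F/3 = 4/3 + F/3)
W(1, 12)*(-19*10) = (4/3 + (⅓)*1)*(-19*10) = (4/3 + ⅓)*(-190) = (5/3)*(-190) = -950/3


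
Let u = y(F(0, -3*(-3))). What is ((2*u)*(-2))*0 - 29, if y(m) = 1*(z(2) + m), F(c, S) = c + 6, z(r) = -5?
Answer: -29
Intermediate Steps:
F(c, S) = 6 + c
y(m) = -5 + m (y(m) = 1*(-5 + m) = -5 + m)
u = 1 (u = -5 + (6 + 0) = -5 + 6 = 1)
((2*u)*(-2))*0 - 29 = ((2*1)*(-2))*0 - 29 = (2*(-2))*0 - 29 = -4*0 - 29 = 0 - 29 = -29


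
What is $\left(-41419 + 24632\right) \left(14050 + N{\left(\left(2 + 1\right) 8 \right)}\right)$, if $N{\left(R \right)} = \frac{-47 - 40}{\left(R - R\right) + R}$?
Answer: $- \frac{1886371977}{8} \approx -2.358 \cdot 10^{8}$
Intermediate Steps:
$N{\left(R \right)} = - \frac{87}{R}$ ($N{\left(R \right)} = - \frac{87}{0 + R} = - \frac{87}{R}$)
$\left(-41419 + 24632\right) \left(14050 + N{\left(\left(2 + 1\right) 8 \right)}\right) = \left(-41419 + 24632\right) \left(14050 - \frac{87}{\left(2 + 1\right) 8}\right) = - 16787 \left(14050 - \frac{87}{3 \cdot 8}\right) = - 16787 \left(14050 - \frac{87}{24}\right) = - 16787 \left(14050 - \frac{29}{8}\right) = \left(-16787\right) \frac{112371}{8} = - \frac{1886371977}{8}$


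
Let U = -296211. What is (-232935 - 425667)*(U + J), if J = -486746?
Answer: 515657046114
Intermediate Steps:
(-232935 - 425667)*(U + J) = (-232935 - 425667)*(-296211 - 486746) = -658602*(-782957) = 515657046114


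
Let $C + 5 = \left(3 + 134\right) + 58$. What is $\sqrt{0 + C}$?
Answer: $\sqrt{190} \approx 13.784$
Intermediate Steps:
$C = 190$ ($C = -5 + \left(\left(3 + 134\right) + 58\right) = -5 + \left(137 + 58\right) = -5 + 195 = 190$)
$\sqrt{0 + C} = \sqrt{0 + 190} = \sqrt{190}$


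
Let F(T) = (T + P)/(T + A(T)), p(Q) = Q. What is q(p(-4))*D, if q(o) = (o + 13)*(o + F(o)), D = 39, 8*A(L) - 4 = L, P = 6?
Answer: -3159/2 ≈ -1579.5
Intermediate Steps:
A(L) = 1/2 + L/8
F(T) = (6 + T)/(1/2 + 9*T/8) (F(T) = (T + 6)/(T + (1/2 + T/8)) = (6 + T)/(1/2 + 9*T/8))
q(o) = (13 + o)*(o + 8*(6 + o)/(4 + 9*o)) (q(o) = (o + 13)*(o + 8*(6 + o)/(4 + 9*o)) = (13 + o)*(o + 8*(6 + o)/(4 + 9*o)))
q(p(-4))*D = (3*(208 + 3*(-4)**3 + 43*(-4)**2 + 68*(-4))/(4 + 9*(-4)))*39 = (3*(208 + 3*(-64) + 43*16 - 272)/(4 - 36))*39 = (3*(208 - 192 + 688 - 272)/(-32))*39 = (3*(-1/32)*432)*39 = -81/2*39 = -3159/2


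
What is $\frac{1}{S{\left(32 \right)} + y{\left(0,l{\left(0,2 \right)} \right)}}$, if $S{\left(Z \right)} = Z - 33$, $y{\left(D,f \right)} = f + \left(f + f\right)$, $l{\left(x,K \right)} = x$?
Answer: $-1$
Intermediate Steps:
$y{\left(D,f \right)} = 3 f$ ($y{\left(D,f \right)} = f + 2 f = 3 f$)
$S{\left(Z \right)} = -33 + Z$
$\frac{1}{S{\left(32 \right)} + y{\left(0,l{\left(0,2 \right)} \right)}} = \frac{1}{\left(-33 + 32\right) + 3 \cdot 0} = \frac{1}{-1 + 0} = \frac{1}{-1} = -1$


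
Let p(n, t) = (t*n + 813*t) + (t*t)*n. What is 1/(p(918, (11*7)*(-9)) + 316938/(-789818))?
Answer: 394909/173629244567622 ≈ 2.2744e-9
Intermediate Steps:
p(n, t) = 813*t + n*t + n*t**2 (p(n, t) = (n*t + 813*t) + t**2*n = (813*t + n*t) + n*t**2 = 813*t + n*t + n*t**2)
1/(p(918, (11*7)*(-9)) + 316938/(-789818)) = 1/(((11*7)*(-9))*(813 + 918 + 918*((11*7)*(-9))) + 316938/(-789818)) = 1/((77*(-9))*(813 + 918 + 918*(77*(-9))) + 316938*(-1/789818)) = 1/(-693*(813 + 918 + 918*(-693)) - 158469/394909) = 1/(-693*(813 + 918 - 636174) - 158469/394909) = 1/(-693*(-634443) - 158469/394909) = 1/(439668999 - 158469/394909) = 1/(173629244567622/394909) = 394909/173629244567622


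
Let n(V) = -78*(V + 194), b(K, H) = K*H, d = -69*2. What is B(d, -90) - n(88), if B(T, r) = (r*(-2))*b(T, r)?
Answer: 2257596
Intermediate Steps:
d = -138
b(K, H) = H*K
B(T, r) = -2*T*r**2 (B(T, r) = (r*(-2))*(r*T) = (-2*r)*(T*r) = -2*T*r**2)
n(V) = -15132 - 78*V (n(V) = -78*(194 + V) = -15132 - 78*V)
B(d, -90) - n(88) = -2*(-138)*(-90)**2 - (-15132 - 78*88) = -2*(-138)*8100 - (-15132 - 6864) = 2235600 - 1*(-21996) = 2235600 + 21996 = 2257596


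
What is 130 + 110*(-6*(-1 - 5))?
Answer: 4090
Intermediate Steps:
130 + 110*(-6*(-1 - 5)) = 130 + 110*(-6*(-6)) = 130 + 110*36 = 130 + 3960 = 4090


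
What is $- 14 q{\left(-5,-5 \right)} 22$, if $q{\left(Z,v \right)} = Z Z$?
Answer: $-7700$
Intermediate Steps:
$q{\left(Z,v \right)} = Z^{2}$
$- 14 q{\left(-5,-5 \right)} 22 = - 14 \left(-5\right)^{2} \cdot 22 = \left(-14\right) 25 \cdot 22 = \left(-350\right) 22 = -7700$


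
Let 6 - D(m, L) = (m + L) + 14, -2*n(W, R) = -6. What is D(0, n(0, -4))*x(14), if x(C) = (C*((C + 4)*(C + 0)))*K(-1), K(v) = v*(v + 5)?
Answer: 155232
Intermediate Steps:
n(W, R) = 3 (n(W, R) = -1/2*(-6) = 3)
K(v) = v*(5 + v)
D(m, L) = -8 - L - m (D(m, L) = 6 - ((m + L) + 14) = 6 - ((L + m) + 14) = 6 - (14 + L + m) = 6 + (-14 - L - m) = -8 - L - m)
x(C) = -4*C**2*(4 + C) (x(C) = (C*((C + 4)*(C + 0)))*(-(5 - 1)) = (C*((4 + C)*C))*(-1*4) = (C*(C*(4 + C)))*(-4) = (C**2*(4 + C))*(-4) = -4*C**2*(4 + C))
D(0, n(0, -4))*x(14) = (-8 - 1*3 - 1*0)*(4*14**2*(-4 - 1*14)) = (-8 - 3 + 0)*(4*196*(-4 - 14)) = -44*196*(-18) = -11*(-14112) = 155232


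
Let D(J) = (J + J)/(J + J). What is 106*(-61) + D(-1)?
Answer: -6465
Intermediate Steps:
D(J) = 1 (D(J) = (2*J)/((2*J)) = (2*J)*(1/(2*J)) = 1)
106*(-61) + D(-1) = 106*(-61) + 1 = -6466 + 1 = -6465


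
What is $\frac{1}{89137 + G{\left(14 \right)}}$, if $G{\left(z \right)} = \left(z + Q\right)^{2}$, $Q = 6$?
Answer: $\frac{1}{89537} \approx 1.1169 \cdot 10^{-5}$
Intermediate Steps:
$G{\left(z \right)} = \left(6 + z\right)^{2}$ ($G{\left(z \right)} = \left(z + 6\right)^{2} = \left(6 + z\right)^{2}$)
$\frac{1}{89137 + G{\left(14 \right)}} = \frac{1}{89137 + \left(6 + 14\right)^{2}} = \frac{1}{89137 + 20^{2}} = \frac{1}{89137 + 400} = \frac{1}{89537}$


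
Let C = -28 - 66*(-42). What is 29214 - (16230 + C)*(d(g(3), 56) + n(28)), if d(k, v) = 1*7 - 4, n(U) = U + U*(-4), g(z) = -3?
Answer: 1566108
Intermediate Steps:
C = 2744 (C = -28 + 2772 = 2744)
n(U) = -3*U (n(U) = U - 4*U = -3*U)
d(k, v) = 3 (d(k, v) = 7 - 4 = 3)
29214 - (16230 + C)*(d(g(3), 56) + n(28)) = 29214 - (16230 + 2744)*(3 - 3*28) = 29214 - 18974*(3 - 84) = 29214 - 18974*(-81) = 29214 - 1*(-1536894) = 29214 + 1536894 = 1566108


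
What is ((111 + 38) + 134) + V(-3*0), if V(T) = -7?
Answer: 276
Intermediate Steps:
((111 + 38) + 134) + V(-3*0) = ((111 + 38) + 134) - 7 = (149 + 134) - 7 = 283 - 7 = 276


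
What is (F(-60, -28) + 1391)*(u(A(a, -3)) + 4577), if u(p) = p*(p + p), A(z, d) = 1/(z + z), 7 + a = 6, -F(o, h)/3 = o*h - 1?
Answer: -16689565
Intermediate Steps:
F(o, h) = 3 - 3*h*o (F(o, h) = -3*(o*h - 1) = -3*(h*o - 1) = -3*(-1 + h*o) = 3 - 3*h*o)
a = -1 (a = -7 + 6 = -1)
A(z, d) = 1/(2*z)
u(p) = 2*p² (u(p) = p*(2*p) = 2*p²)
(F(-60, -28) + 1391)*(u(A(a, -3)) + 4577) = ((3 - 3*(-28)*(-60)) + 1391)*(2*((½)/(-1))² + 4577) = ((3 - 5040) + 1391)*(2*((½)*(-1))² + 4577) = (-5037 + 1391)*(2*(-½)² + 4577) = -3646*(2*(¼) + 4577) = -3646*(½ + 4577) = -3646*9155/2 = -16689565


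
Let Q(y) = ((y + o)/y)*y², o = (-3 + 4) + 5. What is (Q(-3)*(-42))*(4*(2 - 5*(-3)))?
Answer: 25704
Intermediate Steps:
o = 6 (o = 1 + 5 = 6)
Q(y) = y*(6 + y) (Q(y) = ((y + 6)/y)*y² = ((6 + y)/y)*y² = y*(6 + y))
(Q(-3)*(-42))*(4*(2 - 5*(-3))) = (-3*(6 - 3)*(-42))*(4*(2 - 5*(-3))) = (-3*3*(-42))*(4*(2 + 15)) = (-9*(-42))*(4*17) = 378*68 = 25704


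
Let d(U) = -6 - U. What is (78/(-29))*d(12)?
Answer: 1404/29 ≈ 48.414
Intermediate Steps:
(78/(-29))*d(12) = (78/(-29))*(-6 - 1*12) = (78*(-1/29))*(-6 - 12) = -78/29*(-18) = 1404/29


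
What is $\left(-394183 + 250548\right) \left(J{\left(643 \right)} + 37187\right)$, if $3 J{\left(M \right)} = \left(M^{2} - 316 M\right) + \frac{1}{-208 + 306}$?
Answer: $- \frac{4530040634695}{294} \approx -1.5408 \cdot 10^{10}$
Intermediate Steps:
$J{\left(M \right)} = \frac{1}{294} - \frac{316 M}{3} + \frac{M^{2}}{3}$ ($J{\left(M \right)} = \frac{\left(M^{2} - 316 M\right) + \frac{1}{-208 + 306}}{3} = \frac{\left(M^{2} - 316 M\right) + \frac{1}{98}}{3} = \frac{\frac{1}{98} + M^{2} - 316 M}{3} = \frac{1}{294} - \frac{316 M}{3} + \frac{M^{2}}{3}$)
$\left(-394183 + 250548\right) \left(J{\left(643 \right)} + 37187\right) = \left(-394183 + 250548\right) \left(\left(\frac{1}{294} - \frac{203188}{3} + \frac{643^{2}}{3}\right) + 37187\right) = - 143635 \left(\left(\frac{1}{294} - \frac{203188}{3} + \frac{1}{3} \cdot 413449\right) + 37187\right) = - 143635 \left(\left(\frac{1}{294} - \frac{203188}{3} + \frac{413449}{3}\right) + 37187\right) = - 143635 \left(\frac{20605579}{294} + 37187\right) = \left(-143635\right) \frac{31538557}{294} = - \frac{4530040634695}{294}$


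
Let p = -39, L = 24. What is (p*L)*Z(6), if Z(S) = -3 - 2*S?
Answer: 14040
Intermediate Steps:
(p*L)*Z(6) = (-39*24)*(-3 - 2*6) = -936*(-3 - 12) = -936*(-15) = 14040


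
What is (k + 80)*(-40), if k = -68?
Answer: -480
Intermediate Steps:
(k + 80)*(-40) = (-68 + 80)*(-40) = 12*(-40) = -480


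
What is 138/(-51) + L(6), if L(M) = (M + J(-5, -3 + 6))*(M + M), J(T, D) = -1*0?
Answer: 1178/17 ≈ 69.294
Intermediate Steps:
J(T, D) = 0
L(M) = 2*M**2 (L(M) = (M + 0)*(M + M) = M*(2*M) = 2*M**2)
138/(-51) + L(6) = 138/(-51) + 2*6**2 = 138*(-1/51) + 2*36 = -46/17 + 72 = 1178/17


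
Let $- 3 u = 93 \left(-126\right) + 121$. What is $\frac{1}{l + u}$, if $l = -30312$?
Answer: $- \frac{3}{79339} \approx -3.7812 \cdot 10^{-5}$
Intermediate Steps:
$u = \frac{11597}{3}$ ($u = - \frac{93 \left(-126\right) + 121}{3} = - \frac{-11718 + 121}{3} = \left(- \frac{1}{3}\right) \left(-11597\right) = \frac{11597}{3} \approx 3865.7$)
$\frac{1}{l + u} = \frac{1}{-30312 + \frac{11597}{3}} = \frac{1}{- \frac{79339}{3}} = - \frac{3}{79339}$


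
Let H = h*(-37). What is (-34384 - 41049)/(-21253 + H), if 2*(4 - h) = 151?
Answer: 150866/37215 ≈ 4.0539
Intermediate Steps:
h = -143/2 (h = 4 - ½*151 = 4 - 151/2 = -143/2 ≈ -71.500)
H = 5291/2 (H = -143/2*(-37) = 5291/2 ≈ 2645.5)
(-34384 - 41049)/(-21253 + H) = (-34384 - 41049)/(-21253 + 5291/2) = -75433/(-37215/2) = -75433*(-2/37215) = 150866/37215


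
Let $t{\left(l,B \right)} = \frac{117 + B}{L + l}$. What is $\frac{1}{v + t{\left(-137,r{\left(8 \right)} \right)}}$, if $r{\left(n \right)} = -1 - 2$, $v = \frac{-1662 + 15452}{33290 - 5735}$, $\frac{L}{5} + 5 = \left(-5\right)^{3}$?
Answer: $\frac{4337157}{1542292} \approx 2.8121$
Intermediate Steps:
$L = -650$ ($L = -25 + 5 \left(-5\right)^{3} = -25 + 5 \left(-125\right) = -25 - 625 = -650$)
$v = \frac{2758}{5511}$ ($v = \frac{13790}{27555} = 13790 \cdot \frac{1}{27555} = \frac{2758}{5511} \approx 0.50045$)
$r{\left(n \right)} = -3$ ($r{\left(n \right)} = -1 - 2 = -3$)
$t{\left(l,B \right)} = \frac{117 + B}{-650 + l}$
$\frac{1}{v + t{\left(-137,r{\left(8 \right)} \right)}} = \frac{1}{\frac{2758}{5511} + \frac{117 - 3}{-650 - 137}} = \frac{1}{\frac{2758}{5511} + \frac{1}{-787} \cdot 114} = \frac{1}{\frac{2758}{5511} - \frac{114}{787}} = \frac{1}{\frac{1542292}{4337157}} = \frac{4337157}{1542292}$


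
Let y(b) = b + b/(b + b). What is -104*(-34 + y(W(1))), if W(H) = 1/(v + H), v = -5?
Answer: 3510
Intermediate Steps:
W(H) = 1/(-5 + H)
y(b) = ½ + b (y(b) = b + b/((2*b)) = b + (1/(2*b))*b = b + ½ = ½ + b)
-104*(-34 + y(W(1))) = -104*(-34 + (½ + 1/(-5 + 1))) = -104*(-34 + (½ + 1/(-4))) = -104*(-34 + (½ - ¼)) = -104*(-34 + ¼) = -104*(-135)/4 = -1*(-3510) = 3510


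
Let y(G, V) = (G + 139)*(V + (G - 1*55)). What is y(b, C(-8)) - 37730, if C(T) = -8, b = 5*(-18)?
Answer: -45227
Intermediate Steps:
b = -90
y(G, V) = (139 + G)*(-55 + G + V) (y(G, V) = (139 + G)*(V + (G - 55)) = (139 + G)*(V + (-55 + G)) = (139 + G)*(-55 + G + V))
y(b, C(-8)) - 37730 = (-7645 + (-90)² + 84*(-90) + 139*(-8) - 90*(-8)) - 37730 = (-7645 + 8100 - 7560 - 1112 + 720) - 37730 = -7497 - 37730 = -45227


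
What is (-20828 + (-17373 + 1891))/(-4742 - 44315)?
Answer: 36310/49057 ≈ 0.74016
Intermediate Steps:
(-20828 + (-17373 + 1891))/(-4742 - 44315) = (-20828 - 15482)/(-49057) = -36310*(-1/49057) = 36310/49057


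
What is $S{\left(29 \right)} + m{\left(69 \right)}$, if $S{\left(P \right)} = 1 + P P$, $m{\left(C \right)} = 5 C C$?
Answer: $24647$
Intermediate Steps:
$m{\left(C \right)} = 5 C^{2}$
$S{\left(P \right)} = 1 + P^{2}$
$S{\left(29 \right)} + m{\left(69 \right)} = \left(1 + 29^{2}\right) + 5 \cdot 69^{2} = \left(1 + 841\right) + 5 \cdot 4761 = 842 + 23805 = 24647$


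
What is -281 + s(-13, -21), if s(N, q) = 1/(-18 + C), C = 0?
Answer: -5059/18 ≈ -281.06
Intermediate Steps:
s(N, q) = -1/18 (s(N, q) = 1/(-18 + 0) = 1/(-18) = -1/18)
-281 + s(-13, -21) = -281 - 1/18 = -5059/18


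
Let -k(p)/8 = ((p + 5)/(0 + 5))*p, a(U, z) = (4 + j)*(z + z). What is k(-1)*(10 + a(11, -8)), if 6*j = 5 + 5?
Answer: -7744/15 ≈ -516.27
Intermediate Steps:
j = 5/3 (j = (5 + 5)/6 = (⅙)*10 = 5/3 ≈ 1.6667)
a(U, z) = 34*z/3 (a(U, z) = (4 + 5/3)*(z + z) = 17*(2*z)/3 = 34*z/3)
k(p) = -8*p*(1 + p/5) (k(p) = -8*(p + 5)/(0 + 5)*p = -8*(5 + p)/5*p = -8*(5 + p)*(⅕)*p = -8*(1 + p/5)*p = -8*p*(1 + p/5))
k(-1)*(10 + a(11, -8)) = (-8/5*(-1)*(5 - 1))*(10 + (34/3)*(-8)) = (-8/5*(-1)*4)*(10 - 272/3) = (32/5)*(-242/3) = -7744/15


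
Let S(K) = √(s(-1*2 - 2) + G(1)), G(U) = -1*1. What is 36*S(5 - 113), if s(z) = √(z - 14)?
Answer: 36*√(-1 + 3*I*√2) ≈ 46.654 + 58.928*I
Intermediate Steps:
G(U) = -1
s(z) = √(-14 + z)
S(K) = √(-1 + 3*I*√2) (S(K) = √(√(-14 + (-1*2 - 2)) - 1) = √(√(-14 + (-2 - 2)) - 1) = √(√(-14 - 4) - 1) = √(√(-18) - 1) = √(3*I*√2 - 1) = √(-1 + 3*I*√2))
36*S(5 - 113) = 36*√(-1 + 3*I*√2)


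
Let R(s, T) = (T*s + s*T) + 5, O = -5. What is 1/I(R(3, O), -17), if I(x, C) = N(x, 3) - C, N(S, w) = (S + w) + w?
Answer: -½ ≈ -0.50000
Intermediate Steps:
N(S, w) = S + 2*w
R(s, T) = 5 + 2*T*s (R(s, T) = (T*s + T*s) + 5 = 2*T*s + 5 = 5 + 2*T*s)
I(x, C) = 6 + x - C (I(x, C) = (x + 2*3) - C = (x + 6) - C = (6 + x) - C = 6 + x - C)
1/I(R(3, O), -17) = 1/(6 + (5 + 2*(-5)*3) - 1*(-17)) = 1/(6 + (5 - 30) + 17) = 1/(6 - 25 + 17) = 1/(-2) = -½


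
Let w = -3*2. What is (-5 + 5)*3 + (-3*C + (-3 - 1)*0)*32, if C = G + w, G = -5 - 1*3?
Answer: 1344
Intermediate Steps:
G = -8 (G = -5 - 3 = -8)
w = -6
C = -14 (C = -8 - 6 = -14)
(-5 + 5)*3 + (-3*C + (-3 - 1)*0)*32 = (-5 + 5)*3 + (-3*(-14) + (-3 - 1)*0)*32 = 0*3 + (42 - 4*0)*32 = 0 + (42 + 0)*32 = 0 + 42*32 = 0 + 1344 = 1344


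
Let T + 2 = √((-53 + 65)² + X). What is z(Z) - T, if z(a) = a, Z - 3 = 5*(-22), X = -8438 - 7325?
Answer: -105 - I*√15619 ≈ -105.0 - 124.98*I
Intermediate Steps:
X = -15763
T = -2 + I*√15619 (T = -2 + √((-53 + 65)² - 15763) = -2 + √(12² - 15763) = -2 + √(144 - 15763) = -2 + √(-15619) = -2 + I*√15619 ≈ -2.0 + 124.98*I)
Z = -107 (Z = 3 + 5*(-22) = 3 - 110 = -107)
z(Z) - T = -107 - (-2 + I*√15619) = -107 + (2 - I*√15619) = -105 - I*√15619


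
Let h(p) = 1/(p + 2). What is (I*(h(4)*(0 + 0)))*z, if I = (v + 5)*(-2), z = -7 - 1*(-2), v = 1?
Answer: 0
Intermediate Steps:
z = -5 (z = -7 + 2 = -5)
h(p) = 1/(2 + p)
I = -12 (I = (1 + 5)*(-2) = 6*(-2) = -12)
(I*(h(4)*(0 + 0)))*z = -12*(0 + 0)/(2 + 4)*(-5) = -12*0/6*(-5) = -2*0*(-5) = -12*0*(-5) = 0*(-5) = 0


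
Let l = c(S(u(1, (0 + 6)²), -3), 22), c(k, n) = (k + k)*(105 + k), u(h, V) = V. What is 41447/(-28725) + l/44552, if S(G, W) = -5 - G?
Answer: -249661943/159969525 ≈ -1.5607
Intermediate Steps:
c(k, n) = 2*k*(105 + k) (c(k, n) = (2*k)*(105 + k) = 2*k*(105 + k))
l = -5248 (l = 2*(-5 - (0 + 6)²)*(105 + (-5 - (0 + 6)²)) = 2*(-5 - 1*6²)*(105 + (-5 - 1*6²)) = 2*(-5 - 1*36)*(105 + (-5 - 1*36)) = 2*(-5 - 36)*(105 + (-5 - 36)) = 2*(-41)*(105 - 41) = 2*(-41)*64 = -5248)
41447/(-28725) + l/44552 = 41447/(-28725) - 5248/44552 = 41447*(-1/28725) - 5248*1/44552 = -41447/28725 - 656/5569 = -249661943/159969525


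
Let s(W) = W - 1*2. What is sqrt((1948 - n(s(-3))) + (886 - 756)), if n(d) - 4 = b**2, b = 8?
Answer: sqrt(2010) ≈ 44.833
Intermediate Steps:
s(W) = -2 + W (s(W) = W - 2 = -2 + W)
n(d) = 68 (n(d) = 4 + 8**2 = 4 + 64 = 68)
sqrt((1948 - n(s(-3))) + (886 - 756)) = sqrt((1948 - 1*68) + (886 - 756)) = sqrt((1948 - 68) + 130) = sqrt(1880 + 130) = sqrt(2010)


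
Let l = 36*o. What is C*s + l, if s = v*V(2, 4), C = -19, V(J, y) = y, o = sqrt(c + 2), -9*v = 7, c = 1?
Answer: 532/9 + 36*sqrt(3) ≈ 121.46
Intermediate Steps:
v = -7/9 (v = -1/9*7 = -7/9 ≈ -0.77778)
o = sqrt(3) (o = sqrt(1 + 2) = sqrt(3) ≈ 1.7320)
l = 36*sqrt(3) ≈ 62.354
s = -28/9 (s = -7/9*4 = -28/9 ≈ -3.1111)
C*s + l = -19*(-28/9) + 36*sqrt(3) = 532/9 + 36*sqrt(3)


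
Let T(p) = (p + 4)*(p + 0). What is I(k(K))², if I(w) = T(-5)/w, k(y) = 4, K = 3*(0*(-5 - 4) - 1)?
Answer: 25/16 ≈ 1.5625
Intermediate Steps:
K = -3 (K = 3*(0*(-9) - 1) = 3*(0 - 1) = 3*(-1) = -3)
T(p) = p*(4 + p) (T(p) = (4 + p)*p = p*(4 + p))
I(w) = 5/w (I(w) = (-5*(4 - 5))/w = (-5*(-1))/w = 5/w)
I(k(K))² = (5/4)² = 25/16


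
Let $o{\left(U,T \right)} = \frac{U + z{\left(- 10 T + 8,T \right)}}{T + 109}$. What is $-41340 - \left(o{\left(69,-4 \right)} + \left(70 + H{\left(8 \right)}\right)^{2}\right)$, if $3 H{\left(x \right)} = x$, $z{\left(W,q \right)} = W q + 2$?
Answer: $- \frac{14685077}{315} \approx -46619.0$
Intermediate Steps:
$z{\left(W,q \right)} = 2 + W q$
$H{\left(x \right)} = \frac{x}{3}$
$o{\left(U,T \right)} = \frac{2 + U + T \left(8 - 10 T\right)}{109 + T}$ ($o{\left(U,T \right)} = \frac{U + \left(2 + \left(- 10 T + 8\right) T\right)}{T + 109} = \frac{U + \left(2 + \left(8 - 10 T\right) T\right)}{109 + T} = \frac{U + \left(2 + T \left(8 - 10 T\right)\right)}{109 + T} = \frac{2 + U + T \left(8 - 10 T\right)}{109 + T}$)
$-41340 - \left(o{\left(69,-4 \right)} + \left(70 + H{\left(8 \right)}\right)^{2}\right) = -41340 - \left(\frac{2 + 69 - - 8 \left(-4 + 5 \left(-4\right)\right)}{109 - 4} + \left(70 + \frac{1}{3} \cdot 8\right)^{2}\right) = -41340 - \left(\frac{2 + 69 - - 8 \left(-4 - 20\right)}{105} + \left(70 + \frac{8}{3}\right)^{2}\right) = -41340 - \left(\frac{2 + 69 - \left(-8\right) \left(-24\right)}{105} + \left(\frac{218}{3}\right)^{2}\right) = -41340 - \left(\frac{2 + 69 - 192}{105} + \frac{47524}{9}\right) = -41340 - \left(\frac{1}{105} \left(-121\right) + \frac{47524}{9}\right) = -41340 - \left(- \frac{121}{105} + \frac{47524}{9}\right) = -41340 - \frac{1662977}{315} = - \frac{14685077}{315}$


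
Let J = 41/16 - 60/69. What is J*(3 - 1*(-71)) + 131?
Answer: 47155/184 ≈ 256.28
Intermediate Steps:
J = 623/368 (J = 41*(1/16) - 60*1/69 = 41/16 - 20/23 = 623/368 ≈ 1.6929)
J*(3 - 1*(-71)) + 131 = 623*(3 - 1*(-71))/368 + 131 = 623*(3 + 71)/368 + 131 = (623/368)*74 + 131 = 23051/184 + 131 = 47155/184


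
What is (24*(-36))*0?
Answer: 0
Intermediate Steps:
(24*(-36))*0 = -864*0 = 0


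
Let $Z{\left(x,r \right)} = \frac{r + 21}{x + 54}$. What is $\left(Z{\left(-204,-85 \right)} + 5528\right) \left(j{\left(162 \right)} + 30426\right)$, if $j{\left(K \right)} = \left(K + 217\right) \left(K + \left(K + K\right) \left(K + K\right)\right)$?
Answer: $\frac{5511527372032}{25} \approx 2.2046 \cdot 10^{11}$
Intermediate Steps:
$Z{\left(x,r \right)} = \frac{21 + r}{54 + x}$
$j{\left(K \right)} = \left(217 + K\right) \left(K + 4 K^{2}\right)$ ($j{\left(K \right)} = \left(217 + K\right) \left(K + 2 K 2 K\right) = \left(217 + K\right) \left(K + 4 K^{2}\right)$)
$\left(Z{\left(-204,-85 \right)} + 5528\right) \left(j{\left(162 \right)} + 30426\right) = \left(\frac{21 - 85}{54 - 204} + 5528\right) \left(162 \left(217 + 4 \cdot 162^{2} + 869 \cdot 162\right) + 30426\right) = \left(\frac{1}{-150} \left(-64\right) + 5528\right) \left(162 \left(217 + 4 \cdot 26244 + 140778\right) + 30426\right) = \left(\left(- \frac{1}{150}\right) \left(-64\right) + 5528\right) \left(162 \left(217 + 104976 + 140778\right) + 30426\right) = \left(\frac{32}{75} + 5528\right) \left(162 \cdot 245971 + 30426\right) = \frac{414632 \left(39847302 + 30426\right)}{75} = \frac{414632}{75} \cdot 39877728 = \frac{5511527372032}{25}$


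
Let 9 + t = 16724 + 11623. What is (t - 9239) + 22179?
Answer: 41278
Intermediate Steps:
t = 28338 (t = -9 + (16724 + 11623) = -9 + 28347 = 28338)
(t - 9239) + 22179 = (28338 - 9239) + 22179 = 19099 + 22179 = 41278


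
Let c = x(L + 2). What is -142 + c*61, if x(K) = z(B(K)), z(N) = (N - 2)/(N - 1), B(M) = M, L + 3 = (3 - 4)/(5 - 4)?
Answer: -182/3 ≈ -60.667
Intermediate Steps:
L = -4 (L = -3 + (3 - 4)/(5 - 4) = -3 - 1/1 = -3 - 1*1 = -3 - 1 = -4)
z(N) = (-2 + N)/(-1 + N)
x(K) = (-2 + K)/(-1 + K)
c = 4/3 (c = (-2 + (-4 + 2))/(-1 + (-4 + 2)) = (-2 - 2)/(-1 - 2) = -4/(-3) = -1/3*(-4) = 4/3 ≈ 1.3333)
-142 + c*61 = -142 + (4/3)*61 = -142 + 244/3 = -182/3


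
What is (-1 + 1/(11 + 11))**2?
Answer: 441/484 ≈ 0.91116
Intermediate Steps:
(-1 + 1/(11 + 11))**2 = (-1 + 1/22)**2 = (-21/22)**2 = 441/484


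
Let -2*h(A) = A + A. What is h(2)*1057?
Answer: -2114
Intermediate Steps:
h(A) = -A (h(A) = -(A + A)/2 = -A)
h(2)*1057 = -1*2*1057 = -2*1057 = -2114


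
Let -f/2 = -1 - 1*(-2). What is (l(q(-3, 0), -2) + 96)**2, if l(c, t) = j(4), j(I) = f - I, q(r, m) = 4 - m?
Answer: 8100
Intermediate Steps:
f = -2 (f = -2*(-1 - 1*(-2)) = -2*(-1 + 2) = -2*1 = -2)
j(I) = -2 - I
l(c, t) = -6 (l(c, t) = -2 - 1*4 = -2 - 4 = -6)
(l(q(-3, 0), -2) + 96)**2 = (-6 + 96)**2 = 90**2 = 8100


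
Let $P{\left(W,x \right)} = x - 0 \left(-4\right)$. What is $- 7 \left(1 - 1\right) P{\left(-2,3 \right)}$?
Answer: $0$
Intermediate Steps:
$P{\left(W,x \right)} = x$ ($P{\left(W,x \right)} = x - 0 = x + 0 = x$)
$- 7 \left(1 - 1\right) P{\left(-2,3 \right)} = - 7 \left(1 - 1\right) 3 = \left(-7\right) 0 \cdot 3 = 0 \cdot 3 = 0$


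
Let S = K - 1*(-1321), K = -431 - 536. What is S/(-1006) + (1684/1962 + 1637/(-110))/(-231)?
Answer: -3650937839/12538386630 ≈ -0.29118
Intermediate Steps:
K = -967
S = 354 (S = -967 - 1*(-1321) = -967 + 1321 = 354)
S/(-1006) + (1684/1962 + 1637/(-110))/(-231) = 354/(-1006) + (1684/1962 + 1637/(-110))/(-231) = 354*(-1/1006) + (1684*(1/1962) + 1637*(-1/110))*(-1/231) = -177/503 + (842/981 - 1637/110)*(-1/231) = -177/503 - 1513277/107910*(-1/231) = -177/503 + 1513277/24927210 = -3650937839/12538386630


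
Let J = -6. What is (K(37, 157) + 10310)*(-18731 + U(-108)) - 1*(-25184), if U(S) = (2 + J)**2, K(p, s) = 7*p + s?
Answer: -200711906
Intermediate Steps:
K(p, s) = s + 7*p
U(S) = 16 (U(S) = (2 - 6)**2 = (-4)**2 = 16)
(K(37, 157) + 10310)*(-18731 + U(-108)) - 1*(-25184) = ((157 + 7*37) + 10310)*(-18731 + 16) - 1*(-25184) = ((157 + 259) + 10310)*(-18715) + 25184 = (416 + 10310)*(-18715) + 25184 = 10726*(-18715) + 25184 = -200737090 + 25184 = -200711906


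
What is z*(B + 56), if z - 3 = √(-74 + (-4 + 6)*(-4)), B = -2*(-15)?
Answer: 258 + 86*I*√82 ≈ 258.0 + 778.76*I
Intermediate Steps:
B = 30
z = 3 + I*√82 (z = 3 + √(-74 + (-4 + 6)*(-4)) = 3 + √(-74 + 2*(-4)) = 3 + √(-74 - 8) = 3 + √(-82) = 3 + I*√82 ≈ 3.0 + 9.0554*I)
z*(B + 56) = (3 + I*√82)*(30 + 56) = (3 + I*√82)*86 = 258 + 86*I*√82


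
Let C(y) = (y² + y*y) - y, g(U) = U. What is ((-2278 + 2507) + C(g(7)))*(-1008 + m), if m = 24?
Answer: -314880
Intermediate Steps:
C(y) = -y + 2*y² (C(y) = (y² + y²) - y = 2*y² - y = -y + 2*y²)
((-2278 + 2507) + C(g(7)))*(-1008 + m) = ((-2278 + 2507) + 7*(-1 + 2*7))*(-1008 + 24) = (229 + 7*(-1 + 14))*(-984) = (229 + 7*13)*(-984) = (229 + 91)*(-984) = 320*(-984) = -314880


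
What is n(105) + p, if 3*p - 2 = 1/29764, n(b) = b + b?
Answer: 6270283/29764 ≈ 210.67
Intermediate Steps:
n(b) = 2*b
p = 19843/29764 (p = ⅔ + (⅓)/29764 = ⅔ + (⅓)*(1/29764) = ⅔ + 1/89292 = 19843/29764 ≈ 0.66668)
n(105) + p = 2*105 + 19843/29764 = 210 + 19843/29764 = 6270283/29764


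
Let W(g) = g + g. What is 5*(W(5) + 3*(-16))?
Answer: -190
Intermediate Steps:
W(g) = 2*g
5*(W(5) + 3*(-16)) = 5*(2*5 + 3*(-16)) = 5*(10 - 48) = 5*(-38) = -190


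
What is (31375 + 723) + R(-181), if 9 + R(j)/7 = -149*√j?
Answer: 32035 - 1043*I*√181 ≈ 32035.0 - 14032.0*I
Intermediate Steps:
R(j) = -63 - 1043*√j (R(j) = -63 + 7*(-149*√j) = -63 - 1043*√j)
(31375 + 723) + R(-181) = (31375 + 723) + (-63 - 1043*I*√181) = 32098 + (-63 - 1043*I*√181) = 32035 - 1043*I*√181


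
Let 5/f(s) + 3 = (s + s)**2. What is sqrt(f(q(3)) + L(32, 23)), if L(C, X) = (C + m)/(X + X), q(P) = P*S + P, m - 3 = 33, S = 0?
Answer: sqrt(938883)/759 ≈ 1.2766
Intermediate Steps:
m = 36 (m = 3 + 33 = 36)
q(P) = P (q(P) = P*0 + P = 0 + P = P)
L(C, X) = (36 + C)/(2*X) (L(C, X) = (C + 36)/(X + X) = (36 + C)/((2*X)) = (36 + C)*(1/(2*X)) = (36 + C)/(2*X))
f(s) = 5/(-3 + 4*s**2) (f(s) = 5/(-3 + (s + s)**2) = 5/(-3 + (2*s)**2) = 5/(-3 + 4*s**2))
sqrt(f(q(3)) + L(32, 23)) = sqrt(5/(-3 + 4*3**2) + (1/2)*(36 + 32)/23) = sqrt(5/(-3 + 4*9) + (1/2)*(1/23)*68) = sqrt(5/(-3 + 36) + 34/23) = sqrt(5/33 + 34/23) = sqrt(1237/759) = sqrt(938883)/759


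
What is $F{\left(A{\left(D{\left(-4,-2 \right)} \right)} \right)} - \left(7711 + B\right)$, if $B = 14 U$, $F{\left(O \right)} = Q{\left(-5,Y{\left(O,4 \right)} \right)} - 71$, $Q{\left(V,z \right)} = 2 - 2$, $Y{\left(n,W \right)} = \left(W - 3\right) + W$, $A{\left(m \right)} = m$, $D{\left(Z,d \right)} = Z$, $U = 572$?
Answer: $-15790$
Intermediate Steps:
$Y{\left(n,W \right)} = -3 + 2 W$ ($Y{\left(n,W \right)} = \left(-3 + W\right) + W = -3 + 2 W$)
$Q{\left(V,z \right)} = 0$
$F{\left(O \right)} = -71$ ($F{\left(O \right)} = 0 - 71 = -71$)
$B = 8008$ ($B = 14 \cdot 572 = 8008$)
$F{\left(A{\left(D{\left(-4,-2 \right)} \right)} \right)} - \left(7711 + B\right) = -71 - \left(7711 + 8008\right) = -71 - 15719 = -15790$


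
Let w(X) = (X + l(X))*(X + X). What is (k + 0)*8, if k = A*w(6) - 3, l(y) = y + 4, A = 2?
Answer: 3048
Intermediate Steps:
l(y) = 4 + y
w(X) = 2*X*(4 + 2*X) (w(X) = (X + (4 + X))*(X + X) = (4 + 2*X)*(2*X) = 2*X*(4 + 2*X))
k = 381 (k = 2*(4*6*(2 + 6)) - 3 = 2*(4*6*8) - 3 = 2*192 - 3 = 384 - 3 = 381)
(k + 0)*8 = (381 + 0)*8 = 381*8 = 3048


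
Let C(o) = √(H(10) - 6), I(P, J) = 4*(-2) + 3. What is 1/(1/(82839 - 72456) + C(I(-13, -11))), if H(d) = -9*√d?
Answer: 1/(1/10383 + I*√(6 + 9*√10)) ≈ 3.0e-6 - 0.17035*I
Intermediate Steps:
I(P, J) = -5 (I(P, J) = -8 + 3 = -5)
C(o) = √(-6 - 9*√10) (C(o) = √(-9*√10 - 6) = √(-6 - 9*√10))
1/(1/(82839 - 72456) + C(I(-13, -11))) = 1/(1/(82839 - 72456) + √(-6 - 9*√10)) = 1/(1/10383 + √(-6 - 9*√10))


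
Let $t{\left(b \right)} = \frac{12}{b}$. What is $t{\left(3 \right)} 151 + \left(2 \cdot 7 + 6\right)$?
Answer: $624$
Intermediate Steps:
$t{\left(3 \right)} 151 + \left(2 \cdot 7 + 6\right) = \frac{12}{3} \cdot 151 + \left(2 \cdot 7 + 6\right) = 12 \cdot \frac{1}{3} \cdot 151 + \left(14 + 6\right) = 4 \cdot 151 + 20 = 604 + 20 = 624$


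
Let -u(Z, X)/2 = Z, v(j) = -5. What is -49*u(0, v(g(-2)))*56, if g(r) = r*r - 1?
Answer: 0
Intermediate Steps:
g(r) = -1 + r² (g(r) = r² - 1 = -1 + r²)
u(Z, X) = -2*Z
-49*u(0, v(g(-2)))*56 = -(-98)*0*56 = -49*0*56 = 0*56 = 0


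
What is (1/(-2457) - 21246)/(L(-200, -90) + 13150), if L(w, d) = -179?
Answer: -52201423/31869747 ≈ -1.6380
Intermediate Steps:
(1/(-2457) - 21246)/(L(-200, -90) + 13150) = (1/(-2457) - 21246)/(-179 + 13150) = (-1/2457 - 21246)/12971 = -52201423/2457*1/12971 = -52201423/31869747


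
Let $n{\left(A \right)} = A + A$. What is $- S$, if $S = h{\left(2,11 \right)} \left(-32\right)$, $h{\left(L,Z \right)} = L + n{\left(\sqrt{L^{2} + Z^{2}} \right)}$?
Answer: $64 + 320 \sqrt{5} \approx 779.54$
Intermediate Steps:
$n{\left(A \right)} = 2 A$
$h{\left(L,Z \right)} = L + 2 \sqrt{L^{2} + Z^{2}}$
$S = -64 - 320 \sqrt{5}$ ($S = \left(2 + 2 \sqrt{2^{2} + 11^{2}}\right) \left(-32\right) = \left(2 + 2 \sqrt{4 + 121}\right) \left(-32\right) = \left(2 + 2 \sqrt{125}\right) \left(-32\right) = \left(2 + 2 \cdot 5 \sqrt{5}\right) \left(-32\right) = \left(2 + 10 \sqrt{5}\right) \left(-32\right) = -64 - 320 \sqrt{5} \approx -779.54$)
$- S = - (-64 - 320 \sqrt{5}) = 64 + 320 \sqrt{5}$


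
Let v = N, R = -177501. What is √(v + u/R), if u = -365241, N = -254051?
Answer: I*√889357741829590/59167 ≈ 504.03*I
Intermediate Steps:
v = -254051
√(v + u/R) = √(-254051 - 365241/(-177501)) = √(-254051 - 365241*(-1/177501)) = √(-254051 + 121747/59167) = √(-15031313770/59167) = I*√889357741829590/59167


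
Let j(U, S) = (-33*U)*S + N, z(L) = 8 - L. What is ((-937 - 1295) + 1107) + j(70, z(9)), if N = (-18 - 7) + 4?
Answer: 1164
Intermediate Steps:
N = -21 (N = -25 + 4 = -21)
j(U, S) = -21 - 33*S*U (j(U, S) = (-33*U)*S - 21 = -33*S*U - 21 = -21 - 33*S*U)
((-937 - 1295) + 1107) + j(70, z(9)) = ((-937 - 1295) + 1107) + (-21 - 33*(8 - 1*9)*70) = (-2232 + 1107) + (-21 - 33*(8 - 9)*70) = -1125 + (-21 - 33*(-1)*70) = -1125 + (-21 + 2310) = -1125 + 2289 = 1164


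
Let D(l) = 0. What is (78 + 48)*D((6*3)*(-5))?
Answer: 0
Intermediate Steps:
(78 + 48)*D((6*3)*(-5)) = (78 + 48)*0 = 126*0 = 0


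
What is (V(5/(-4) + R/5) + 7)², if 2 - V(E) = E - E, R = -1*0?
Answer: 81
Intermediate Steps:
R = 0
V(E) = 2 (V(E) = 2 - (E - E) = 2 - 1*0 = 2 + 0 = 2)
(V(5/(-4) + R/5) + 7)² = (2 + 7)² = 9² = 81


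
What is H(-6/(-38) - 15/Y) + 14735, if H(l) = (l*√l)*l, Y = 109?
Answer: 14735 + 1764*√86982/8882603911 ≈ 14735.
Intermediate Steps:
H(l) = l^(5/2) (H(l) = l^(3/2)*l = l^(5/2))
H(-6/(-38) - 15/Y) + 14735 = (-6/(-38) - 15/109)^(5/2) + 14735 = (-6*(-1/38) - 15*1/109)^(5/2) + 14735 = (3/19 - 15/109)^(5/2) + 14735 = (42/2071)^(5/2) + 14735 = 1764*√86982/8882603911 + 14735 = 14735 + 1764*√86982/8882603911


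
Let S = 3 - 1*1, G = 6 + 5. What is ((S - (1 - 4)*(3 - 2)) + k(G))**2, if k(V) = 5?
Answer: 100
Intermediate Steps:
G = 11
S = 2 (S = 3 - 1 = 2)
((S - (1 - 4)*(3 - 2)) + k(G))**2 = ((2 - (1 - 4)*(3 - 2)) + 5)**2 = ((2 - (-3)) + 5)**2 = ((2 - 1*(-3)) + 5)**2 = ((2 + 3) + 5)**2 = (5 + 5)**2 = 10**2 = 100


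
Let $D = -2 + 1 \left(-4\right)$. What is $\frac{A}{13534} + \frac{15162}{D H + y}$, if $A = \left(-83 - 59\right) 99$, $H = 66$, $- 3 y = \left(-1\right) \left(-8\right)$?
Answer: $- \frac{158105223}{4046666} \approx -39.07$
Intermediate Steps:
$y = - \frac{8}{3}$ ($y = - \frac{\left(-1\right) \left(-8\right)}{3} = \left(- \frac{1}{3}\right) 8 = - \frac{8}{3} \approx -2.6667$)
$D = -6$ ($D = -2 - 4 = -6$)
$A = -14058$ ($A = \left(-142\right) 99 = -14058$)
$\frac{A}{13534} + \frac{15162}{D H + y} = - \frac{14058}{13534} + \frac{15162}{\left(-6\right) 66 - \frac{8}{3}} = \left(-14058\right) \frac{1}{13534} + \frac{15162}{-396 - \frac{8}{3}} = - \frac{7029}{6767} + \frac{15162}{- \frac{1196}{3}} = - \frac{7029}{6767} + 15162 \left(- \frac{3}{1196}\right) = - \frac{7029}{6767} - \frac{22743}{598} = - \frac{158105223}{4046666}$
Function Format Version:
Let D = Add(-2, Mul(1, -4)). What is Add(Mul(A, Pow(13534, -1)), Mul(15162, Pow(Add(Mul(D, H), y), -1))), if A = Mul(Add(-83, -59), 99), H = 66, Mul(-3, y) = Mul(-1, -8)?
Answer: Rational(-158105223, 4046666) ≈ -39.070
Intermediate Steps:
y = Rational(-8, 3) (y = Mul(Rational(-1, 3), Mul(-1, -8)) = Mul(Rational(-1, 3), 8) = Rational(-8, 3) ≈ -2.6667)
D = -6 (D = Add(-2, -4) = -6)
A = -14058 (A = Mul(-142, 99) = -14058)
Add(Mul(A, Pow(13534, -1)), Mul(15162, Pow(Add(Mul(D, H), y), -1))) = Add(Mul(-14058, Pow(13534, -1)), Mul(15162, Pow(Add(Mul(-6, 66), Rational(-8, 3)), -1))) = Add(Mul(-14058, Rational(1, 13534)), Mul(15162, Pow(Add(-396, Rational(-8, 3)), -1))) = Add(Rational(-7029, 6767), Mul(15162, Pow(Rational(-1196, 3), -1))) = Add(Rational(-7029, 6767), Mul(15162, Rational(-3, 1196))) = Add(Rational(-7029, 6767), Rational(-22743, 598)) = Rational(-158105223, 4046666)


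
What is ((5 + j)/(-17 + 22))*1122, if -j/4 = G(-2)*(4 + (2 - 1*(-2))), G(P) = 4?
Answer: -138006/5 ≈ -27601.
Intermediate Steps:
j = -128 (j = -16*(4 + (2 - 1*(-2))) = -16*(4 + (2 + 2)) = -16*(4 + 4) = -16*8 = -4*32 = -128)
((5 + j)/(-17 + 22))*1122 = ((5 - 128)/(-17 + 22))*1122 = -123/5*1122 = -138006/5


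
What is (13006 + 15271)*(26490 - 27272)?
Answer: -22112614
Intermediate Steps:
(13006 + 15271)*(26490 - 27272) = 28277*(-782) = -22112614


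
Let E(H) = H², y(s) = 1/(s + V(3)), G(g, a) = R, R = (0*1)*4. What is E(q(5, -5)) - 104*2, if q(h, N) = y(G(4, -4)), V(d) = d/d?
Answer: -207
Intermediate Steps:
V(d) = 1
R = 0 (R = 0*4 = 0)
G(g, a) = 0
y(s) = 1/(1 + s) (y(s) = 1/(s + 1) = 1/(1 + s))
q(h, N) = 1 (q(h, N) = 1/(1 + 0) = 1/1 = 1)
E(q(5, -5)) - 104*2 = 1² - 104*2 = 1 - 208 = -207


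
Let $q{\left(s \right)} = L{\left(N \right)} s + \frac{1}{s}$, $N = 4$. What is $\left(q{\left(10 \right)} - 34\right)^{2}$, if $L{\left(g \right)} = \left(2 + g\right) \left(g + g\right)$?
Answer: $\frac{19900521}{100} \approx 1.9901 \cdot 10^{5}$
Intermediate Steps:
$L{\left(g \right)} = 2 g \left(2 + g\right)$ ($L{\left(g \right)} = \left(2 + g\right) 2 g = 2 g \left(2 + g\right)$)
$q{\left(s \right)} = \frac{1}{s} + 48 s$ ($q{\left(s \right)} = 2 \cdot 4 \left(2 + 4\right) s + \frac{1}{s} = 2 \cdot 4 \cdot 6 s + \frac{1}{s} = 48 s + \frac{1}{s} = \frac{1}{s} + 48 s$)
$\left(q{\left(10 \right)} - 34\right)^{2} = \left(\left(\frac{1}{10} + 48 \cdot 10\right) - 34\right)^{2} = \left(\left(\frac{1}{10} + 480\right) - 34\right)^{2} = \left(\frac{4801}{10} - 34\right)^{2} = \left(\frac{4461}{10}\right)^{2} = \frac{19900521}{100}$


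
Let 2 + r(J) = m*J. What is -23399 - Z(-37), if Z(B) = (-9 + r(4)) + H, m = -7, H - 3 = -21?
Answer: -23342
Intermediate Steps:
H = -18 (H = 3 - 21 = -18)
r(J) = -2 - 7*J
Z(B) = -57 (Z(B) = (-9 + (-2 - 7*4)) - 18 = (-9 + (-2 - 28)) - 18 = (-9 - 30) - 18 = -39 - 18 = -57)
-23399 - Z(-37) = -23399 - 1*(-57) = -23399 + 57 = -23342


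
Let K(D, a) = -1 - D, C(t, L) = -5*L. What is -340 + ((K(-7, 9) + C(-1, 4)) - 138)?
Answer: -492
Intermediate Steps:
-340 + ((K(-7, 9) + C(-1, 4)) - 138) = -340 + (((-1 - 1*(-7)) - 5*4) - 138) = -340 + (((-1 + 7) - 20) - 138) = -340 + ((6 - 20) - 138) = -340 + (-14 - 138) = -340 - 152 = -492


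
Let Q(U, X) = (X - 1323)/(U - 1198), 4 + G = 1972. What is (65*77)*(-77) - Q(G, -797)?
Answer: -29674433/77 ≈ -3.8538e+5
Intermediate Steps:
G = 1968 (G = -4 + 1972 = 1968)
Q(U, X) = (-1323 + X)/(-1198 + U)
(65*77)*(-77) - Q(G, -797) = (65*77)*(-77) - (-1323 - 797)/(-1198 + 1968) = 5005*(-77) - (-2120)/770 = -385385 - (-2120)/770 = -385385 - 1*(-212/77) = -385385 + 212/77 = -29674433/77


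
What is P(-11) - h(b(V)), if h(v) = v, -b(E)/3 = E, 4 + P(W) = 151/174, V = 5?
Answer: 2065/174 ≈ 11.868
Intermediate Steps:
P(W) = -545/174 (P(W) = -4 + 151/174 = -545/174)
b(E) = -3*E
P(-11) - h(b(V)) = -545/174 - (-3)*5 = -545/174 - 1*(-15) = -545/174 + 15 = 2065/174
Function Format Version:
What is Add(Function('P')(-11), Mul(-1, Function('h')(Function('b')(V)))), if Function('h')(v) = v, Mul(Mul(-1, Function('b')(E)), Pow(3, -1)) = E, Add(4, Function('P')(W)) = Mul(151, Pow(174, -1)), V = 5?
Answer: Rational(2065, 174) ≈ 11.868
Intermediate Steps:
Function('P')(W) = Rational(-545, 174) (Function('P')(W) = Add(-4, Mul(151, Pow(174, -1))) = Add(-4, Mul(151, Rational(1, 174))) = Add(-4, Rational(151, 174)) = Rational(-545, 174))
Function('b')(E) = Mul(-3, E)
Add(Function('P')(-11), Mul(-1, Function('h')(Function('b')(V)))) = Add(Rational(-545, 174), Mul(-1, Mul(-3, 5))) = Add(Rational(-545, 174), Mul(-1, -15)) = Add(Rational(-545, 174), 15) = Rational(2065, 174)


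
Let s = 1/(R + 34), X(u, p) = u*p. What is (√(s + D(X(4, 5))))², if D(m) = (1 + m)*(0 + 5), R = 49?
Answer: 8716/83 ≈ 105.01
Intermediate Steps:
X(u, p) = p*u
D(m) = 5 + 5*m (D(m) = (1 + m)*5 = 5 + 5*m)
s = 1/83 (s = 1/(49 + 34) = 1/83 ≈ 0.012048)
(√(s + D(X(4, 5))))² = (√(1/83 + (5 + 5*(5*4))))² = (√(1/83 + (5 + 5*20)))² = (√(1/83 + (5 + 100)))² = (√(1/83 + 105))² = (√(8716/83))² = (2*√180857/83)² = 8716/83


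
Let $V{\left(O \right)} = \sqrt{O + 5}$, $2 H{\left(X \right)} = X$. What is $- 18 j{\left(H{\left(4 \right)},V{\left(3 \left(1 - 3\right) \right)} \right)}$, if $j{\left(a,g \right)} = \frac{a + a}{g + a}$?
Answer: $- \frac{144}{5} + \frac{72 i}{5} \approx -28.8 + 14.4 i$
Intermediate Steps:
$H{\left(X \right)} = \frac{X}{2}$
$V{\left(O \right)} = \sqrt{5 + O}$
$j{\left(a,g \right)} = \frac{2 a}{a + g}$
$- 18 j{\left(H{\left(4 \right)},V{\left(3 \left(1 - 3\right) \right)} \right)} = - 18 \frac{2 \cdot \frac{1}{2} \cdot 4}{\frac{1}{2} \cdot 4 + \sqrt{5 + 3 \left(1 - 3\right)}} = - 18 \cdot 2 \cdot 2 \frac{1}{2 + \sqrt{5 + 3 \left(-2\right)}} = - 18 \cdot 2 \cdot 2 \frac{1}{2 + \sqrt{5 - 6}} = - 18 \cdot 2 \cdot 2 \frac{1}{2 + \sqrt{-1}} = - 18 \cdot 2 \cdot 2 \frac{1}{2 + i} = - 18 \cdot 2 \cdot 2 \frac{2 - i}{5} = - 18 \left(\frac{8}{5} - \frac{4 i}{5}\right) = - \frac{144}{5} + \frac{72 i}{5}$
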